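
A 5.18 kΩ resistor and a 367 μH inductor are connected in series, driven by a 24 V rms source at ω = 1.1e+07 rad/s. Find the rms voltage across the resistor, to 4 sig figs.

X_L = ωL = 4037 Ω
Z = 5180 + j4037 Ω
|Z| = √(5180² + 4037²) = 6567 Ω
I = V/|Z| = 3.654 mA
V_R = I·|Z_R| = 0.003654 × 5180 = 18.93 V

18.93 V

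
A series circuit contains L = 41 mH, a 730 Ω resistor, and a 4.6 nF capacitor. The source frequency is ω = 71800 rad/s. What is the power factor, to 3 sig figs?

0.993

X_L = ωL = 2940 Ω
X_C = 1/(ωC) = 3030 Ω
Net reactance X = X_L − X_C = -83.9 Ω
Z = 730 − j83.9 Ω
|Z| = √(730² + 83.9²) = 735 Ω
∠Z = arctan(-83.9/730) = -6.56°
cos φ = cos(-6.56°) = 0.993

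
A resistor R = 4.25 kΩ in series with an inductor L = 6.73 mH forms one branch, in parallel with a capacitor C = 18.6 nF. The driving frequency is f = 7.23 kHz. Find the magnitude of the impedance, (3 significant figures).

ω = 2πf = 45430 rad/s
X_L = ωL = 306 Ω
X_C = 1/(ωC) = 1180 Ω
Branch 1 (R+jX_L): Z₁ = 4250 + j306 Ω, |Z₁| = 4260 Ω
Branch 2 (−jX_C): Z₂ = −j1180 Ω
Parallel: Z = Z₁Z₂/(Z₁+Z₂), |Z| = 1160 Ω, ∠Z = -74.2°

1160 Ω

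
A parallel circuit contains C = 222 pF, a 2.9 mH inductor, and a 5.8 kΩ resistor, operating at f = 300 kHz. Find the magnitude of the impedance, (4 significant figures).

3426 Ω

ω = 2πf = 1.885e+06 rad/s
X_L = ωL = 5466 Ω
X_C = 1/(ωC) = 2390 Ω
Parallel: admittances add. Y = 1/R + 1/(jωL) + jωC
Y = (0.0001724 + j0.0002355) S
|Y| = 0.0002919 S → |Z| = 1/|Y| = 3426 Ω, ∠Z = −∠Y = -53.79°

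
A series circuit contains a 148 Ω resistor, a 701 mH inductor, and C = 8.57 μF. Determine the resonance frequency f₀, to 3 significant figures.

ω₀ = 1/√(LC) = 1/√(0.701 × 8.57e-06) = 408.0 rad/s
f₀ = ω₀/(2π) = 64.9 Hz

64.9 Hz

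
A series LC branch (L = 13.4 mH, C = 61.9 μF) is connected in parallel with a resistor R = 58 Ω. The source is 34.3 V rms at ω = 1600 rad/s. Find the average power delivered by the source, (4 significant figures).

20.28 W

X_L = ωL = 21.44 Ω
X_C = 1/(ωC) = 10.10 Ω
Branch 1: Z₁ = R = 58.00 Ω
Branch 2 (series LC): Z₂ = j(X_L − X_C) = j11.34 Ω
Parallel: Z = Z₁Z₂/(Z₁+Z₂), |Z| = 11.13 Ω, ∠Z = 78.93°
I = V/|Z| = 3.081 A
P = VI cos φ = 34.3 × 3.081 × cos(78.93°) = 20.28 W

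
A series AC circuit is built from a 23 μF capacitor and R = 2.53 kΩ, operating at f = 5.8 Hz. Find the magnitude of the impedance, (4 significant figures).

ω = 2πf = 36.44 rad/s
X_C = 1/(ωC) = 1193 Ω
Z = 2530 − j1193 Ω
|Z| = √(2530² + 1193²) = 2797 Ω

2797 Ω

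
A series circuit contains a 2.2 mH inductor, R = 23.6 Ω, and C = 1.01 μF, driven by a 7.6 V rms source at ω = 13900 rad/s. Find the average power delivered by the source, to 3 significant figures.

X_L = ωL = 30.6 Ω
X_C = 1/(ωC) = 71.2 Ω
Net reactance X = X_L − X_C = -40.7 Ω
Z = 23.6 − j40.7 Ω
|Z| = √(23.6² + 40.7²) = 47.0 Ω
∠Z = arctan(-40.7/23.6) = -59.9°
I = V/|Z| = 162 mA
P = VI cos φ = 7.6 × 0.162 × cos(-59.9°) = 617 mW

617 mW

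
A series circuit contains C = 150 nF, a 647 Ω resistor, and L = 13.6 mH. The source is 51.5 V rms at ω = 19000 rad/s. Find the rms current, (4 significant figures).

78.80 mA

X_L = ωL = 258.4 Ω
X_C = 1/(ωC) = 350.9 Ω
Net reactance X = X_L − X_C = -92.48 Ω
Z = 647.0 − j92.48 Ω
|Z| = √(647.0² + 92.48²) = 653.6 Ω
I = V/|Z| = 51.5/653.6 = 78.80 mA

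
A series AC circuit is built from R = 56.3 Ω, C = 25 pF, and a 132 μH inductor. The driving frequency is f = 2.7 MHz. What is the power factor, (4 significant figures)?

0.4291

ω = 2πf = 1.696e+07 rad/s
X_L = ωL = 2239 Ω
X_C = 1/(ωC) = 2358 Ω
Net reactance X = X_L − X_C = -118.5 Ω
Z = 56.30 − j118.5 Ω
|Z| = √(56.30² + 118.5²) = 131.2 Ω
∠Z = arctan(-118.5/56.30) = -64.59°
cos φ = cos(-64.59°) = 0.4291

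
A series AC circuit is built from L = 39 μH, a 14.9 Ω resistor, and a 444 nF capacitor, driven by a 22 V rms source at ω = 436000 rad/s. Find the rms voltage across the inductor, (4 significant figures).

X_L = ωL = 17.00 Ω
X_C = 1/(ωC) = 5.166 Ω
Net reactance X = X_L − X_C = 11.84 Ω
Z = 14.90 + j11.84 Ω
|Z| = √(14.90² + 11.84²) = 19.03 Ω
I = V/|Z| = 1.156 A
V_L = I·|Z_L| = 1.156 × 17.00 = 19.66 V

19.66 V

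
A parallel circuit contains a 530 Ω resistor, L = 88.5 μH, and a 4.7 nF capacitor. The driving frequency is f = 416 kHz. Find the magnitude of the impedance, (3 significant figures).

122 Ω

ω = 2πf = 2.614e+06 rad/s
X_L = ωL = 231 Ω
X_C = 1/(ωC) = 81.4 Ω
Parallel: admittances add. Y = 1/R + 1/(jωL) + jωC
Y = (0.00189 + j0.00796) S
|Y| = 0.00818 S → |Z| = 1/|Y| = 122 Ω, ∠Z = −∠Y = -76.7°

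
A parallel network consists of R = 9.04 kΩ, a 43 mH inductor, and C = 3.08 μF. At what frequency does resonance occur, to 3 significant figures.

ω₀ = 1/√(LC) = 1/√(0.043 × 3.08e-06) = 2748 rad/s
f₀ = ω₀/(2π) = 437 Hz

437 Hz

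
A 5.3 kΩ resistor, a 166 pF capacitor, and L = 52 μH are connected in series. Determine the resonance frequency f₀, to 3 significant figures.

ω₀ = 1/√(LC) = 1/√(5.2e-05 × 1.66e-10) = 1.076e+07 rad/s
f₀ = ω₀/(2π) = 1.71 MHz

1.71 MHz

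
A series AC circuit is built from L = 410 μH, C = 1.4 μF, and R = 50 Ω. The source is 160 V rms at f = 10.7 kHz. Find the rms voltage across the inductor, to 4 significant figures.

ω = 2πf = 67230 rad/s
X_L = ωL = 27.56 Ω
X_C = 1/(ωC) = 10.62 Ω
Net reactance X = X_L − X_C = 16.94 Ω
Z = 50.00 + j16.94 Ω
|Z| = √(50.00² + 16.94²) = 52.79 Ω
I = V/|Z| = 3.031 A
V_L = I·|Z_L| = 3.031 × 27.56 = 83.54 V

83.54 V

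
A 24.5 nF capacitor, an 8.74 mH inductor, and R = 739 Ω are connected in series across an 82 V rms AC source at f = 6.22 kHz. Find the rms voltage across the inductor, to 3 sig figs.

ω = 2πf = 39080 rad/s
X_L = ωL = 342 Ω
X_C = 1/(ωC) = 1040 Ω
Net reactance X = X_L − X_C = -703 Ω
Z = 739 − j703 Ω
|Z| = √(739² + 703²) = 1020 Ω
I = V/|Z| = 80.4 mA
V_L = I·|Z_L| = 0.0804 × 342 = 27.5 V

27.5 V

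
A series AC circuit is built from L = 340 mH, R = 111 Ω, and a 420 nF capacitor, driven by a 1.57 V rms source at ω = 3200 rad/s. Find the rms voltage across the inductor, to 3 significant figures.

4.73 V

X_L = ωL = 1090 Ω
X_C = 1/(ωC) = 744 Ω
Net reactance X = X_L − X_C = 344 Ω
Z = 111 + j344 Ω
|Z| = √(111² + 344²) = 361 Ω
I = V/|Z| = 4.34 mA
V_L = I·|Z_L| = 0.00434 × 1090 = 4.73 V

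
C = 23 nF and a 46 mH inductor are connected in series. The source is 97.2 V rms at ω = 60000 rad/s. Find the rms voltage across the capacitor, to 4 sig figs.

X_L = ωL = 2760 Ω
X_C = 1/(ωC) = 724.6 Ω
Net reactance X = X_L − X_C = 2035 Ω
Z = j2035 Ω
|Z| = √(0² + 2035²) = 2035 Ω
I = V/|Z| = 47.76 mA
V_C = I·|Z_C| = 0.04776 × 724.6 = 34.61 V

34.61 V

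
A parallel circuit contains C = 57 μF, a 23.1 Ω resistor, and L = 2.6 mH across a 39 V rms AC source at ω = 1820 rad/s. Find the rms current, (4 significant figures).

X_L = ωL = 4.732 Ω
X_C = 1/(ωC) = 9.639 Ω
Parallel: admittances add. Y = 1/R + 1/(jωL) + jωC
Y = (0.04329 − j0.1076) S
|Y| = 0.1160 S → |Z| = 1/|Y| = 8.623 Ω, ∠Z = −∠Y = 68.08°
I = V/|Z| = 39/8.623 = 4.523 A

4.523 A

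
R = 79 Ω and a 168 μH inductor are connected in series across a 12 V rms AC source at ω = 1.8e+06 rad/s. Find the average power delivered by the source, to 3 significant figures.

X_L = ωL = 302 Ω
Z = 79.0 + j302 Ω
|Z| = √(79.0² + 302²) = 313 Ω
∠Z = arctan(302/79.0) = 75.4°
I = V/|Z| = 38.4 mA
P = VI cos φ = 12 × 0.0384 × cos(75.4°) = 116 mW

116 mW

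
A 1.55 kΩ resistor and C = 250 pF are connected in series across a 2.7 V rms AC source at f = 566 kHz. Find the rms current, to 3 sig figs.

1.41 mA

ω = 2πf = 3.556e+06 rad/s
X_C = 1/(ωC) = 1120 Ω
Z = 1550 − j1120 Ω
|Z| = √(1550² + 1120²) = 1920 Ω
I = V/|Z| = 2.7/1920 = 1.41 mA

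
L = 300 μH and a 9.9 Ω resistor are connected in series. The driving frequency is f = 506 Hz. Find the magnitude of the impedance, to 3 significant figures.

ω = 2πf = 3179 rad/s
X_L = ωL = 0.954 Ω
Z = 9.90 + j0.954 Ω
|Z| = √(9.90² + 0.954²) = 9.95 Ω

9.95 Ω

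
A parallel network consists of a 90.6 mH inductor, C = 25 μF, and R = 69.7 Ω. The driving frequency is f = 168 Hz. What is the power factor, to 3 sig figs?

0.669

ω = 2πf = 1056 rad/s
X_L = ωL = 95.6 Ω
X_C = 1/(ωC) = 37.9 Ω
Parallel: admittances add. Y = 1/R + 1/(jωL) + jωC
Y = (0.0143 + j0.0159) S
|Y| = 0.0214 S → |Z| = 1/|Y| = 46.6 Ω, ∠Z = −∠Y = -48.0°
cos φ = cos(-48.0°) = 0.669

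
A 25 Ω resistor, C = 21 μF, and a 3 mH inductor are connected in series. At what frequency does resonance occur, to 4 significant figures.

ω₀ = 1/√(LC) = 1/√(0.003 × 2.1e-05) = 3984 rad/s
f₀ = ω₀/(2π) = 634.1 Hz

634.1 Hz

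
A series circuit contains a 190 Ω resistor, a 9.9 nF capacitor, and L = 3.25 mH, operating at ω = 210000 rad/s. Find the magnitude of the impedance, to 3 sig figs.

X_L = ωL = 682 Ω
X_C = 1/(ωC) = 481 Ω
Net reactance X = X_L − X_C = 201 Ω
Z = 190 + j201 Ω
|Z| = √(190² + 201²) = 277 Ω

277 Ω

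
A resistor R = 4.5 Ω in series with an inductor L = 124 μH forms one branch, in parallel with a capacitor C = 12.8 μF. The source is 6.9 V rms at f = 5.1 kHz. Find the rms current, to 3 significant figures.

2.24 A

ω = 2πf = 32040 rad/s
X_L = ωL = 3.97 Ω
X_C = 1/(ωC) = 2.44 Ω
Branch 1 (R+jX_L): Z₁ = 4.50 + j3.97 Ω, |Z₁| = 6.00 Ω
Branch 2 (−jX_C): Z₂ = −j2.44 Ω
Parallel: Z = Z₁Z₂/(Z₁+Z₂), |Z| = 3.08 Ω, ∠Z = -67.4°
I = V/|Z| = 6.9/3.08 = 2.24 A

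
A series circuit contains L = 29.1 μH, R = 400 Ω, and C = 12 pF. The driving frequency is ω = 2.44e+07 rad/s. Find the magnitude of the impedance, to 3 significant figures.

2730 Ω

X_L = ωL = 710 Ω
X_C = 1/(ωC) = 3420 Ω
Net reactance X = X_L − X_C = -2710 Ω
Z = 400 − j2710 Ω
|Z| = √(400² + 2710²) = 2730 Ω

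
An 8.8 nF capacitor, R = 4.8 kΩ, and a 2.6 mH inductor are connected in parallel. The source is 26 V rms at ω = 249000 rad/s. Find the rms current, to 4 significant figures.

X_L = ωL = 647.4 Ω
X_C = 1/(ωC) = 456.4 Ω
Parallel: admittances add. Y = 1/R + 1/(jωL) + jωC
Y = (0.0002083 + j0.0006466) S
|Y| = 0.0006793 S → |Z| = 1/|Y| = 1472 Ω, ∠Z = −∠Y = -72.14°
I = V/|Z| = 26/1472 = 17.66 mA

17.66 mA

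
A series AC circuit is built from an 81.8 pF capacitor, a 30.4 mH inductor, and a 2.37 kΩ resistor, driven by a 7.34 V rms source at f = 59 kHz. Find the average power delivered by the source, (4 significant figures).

ω = 2πf = 370700 rad/s
X_L = ωL = 11270 Ω
X_C = 1/(ωC) = 32980 Ω
Net reactance X = X_L − X_C = -21710 Ω
Z = 2370 − j21710 Ω
|Z| = √(2370² + 21710²) = 21840 Ω
∠Z = arctan(-21710/2370) = -83.77°
I = V/|Z| = 336.1 μA
P = VI cos φ = 7.34 × 0.0003361 × cos(-83.77°) = 267.8 μW

267.8 μW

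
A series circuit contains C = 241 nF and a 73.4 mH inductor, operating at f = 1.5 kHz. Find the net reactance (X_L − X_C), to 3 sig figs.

252 Ω

ω = 2πf = 9425 rad/s
X_L = ωL = 692 Ω
X_C = 1/(ωC) = 440 Ω
X = 692 − 440 = 252 Ω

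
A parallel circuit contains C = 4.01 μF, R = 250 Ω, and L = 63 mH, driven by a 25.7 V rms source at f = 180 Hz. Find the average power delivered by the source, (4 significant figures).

ω = 2πf = 1131 rad/s
X_L = ωL = 71.25 Ω
X_C = 1/(ωC) = 220.5 Ω
Parallel: admittances add. Y = 1/R + 1/(jωL) + jωC
Y = (0.004000 − j0.009500) S
|Y| = 0.01031 S → |Z| = 1/|Y| = 97.02 Ω, ∠Z = −∠Y = 67.17°
I = V/|Z| = 264.9 mA
P = VI cos φ = 25.7 × 0.2649 × cos(67.17°) = 2.642 W

2.642 W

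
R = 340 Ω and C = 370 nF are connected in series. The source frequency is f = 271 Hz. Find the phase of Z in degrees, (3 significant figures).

ω = 2πf = 1703 rad/s
X_C = 1/(ωC) = 1590 Ω
Z = 340 − j1590 Ω
|Z| = √(340² + 1590²) = 1620 Ω
∠Z = arctan(-1590/340) = -77.9°

-77.9°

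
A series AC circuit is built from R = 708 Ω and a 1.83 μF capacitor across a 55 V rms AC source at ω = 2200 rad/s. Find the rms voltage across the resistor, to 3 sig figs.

51.9 V

X_C = 1/(ωC) = 248 Ω
Z = 708 − j248 Ω
|Z| = √(708² + 248²) = 750 Ω
I = V/|Z| = 73.3 mA
V_R = I·|Z_R| = 0.0733 × 708 = 51.9 V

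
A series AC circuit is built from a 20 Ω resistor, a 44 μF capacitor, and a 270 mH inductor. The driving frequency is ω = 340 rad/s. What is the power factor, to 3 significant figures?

0.625

X_L = ωL = 91.8 Ω
X_C = 1/(ωC) = 66.8 Ω
Net reactance X = X_L − X_C = 25.0 Ω
Z = 20.0 + j25.0 Ω
|Z| = √(20.0² + 25.0²) = 32.0 Ω
∠Z = arctan(25.0/20.0) = 51.3°
cos φ = cos(51.3°) = 0.625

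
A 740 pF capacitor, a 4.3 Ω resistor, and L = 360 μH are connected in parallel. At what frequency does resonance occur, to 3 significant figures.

ω₀ = 1/√(LC) = 1/√(0.00036 × 7.4e-10) = 1.937e+06 rad/s
f₀ = ω₀/(2π) = 308 kHz

308 kHz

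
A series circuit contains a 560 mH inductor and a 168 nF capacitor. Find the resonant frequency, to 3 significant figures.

ω₀ = 1/√(LC) = 1/√(0.56 × 1.68e-07) = 3260 rad/s
f₀ = ω₀/(2π) = 519 Hz

519 Hz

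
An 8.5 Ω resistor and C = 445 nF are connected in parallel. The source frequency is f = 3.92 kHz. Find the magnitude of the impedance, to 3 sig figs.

ω = 2πf = 24630 rad/s
X_C = 1/(ωC) = 91.2 Ω
Parallel: admittances add. Y = 1/R + jωC
Y = (0.118 + j0.0110) S
|Y| = 0.118 S → |Z| = 1/|Y| = 8.46 Ω, ∠Z = −∠Y = -5.32°

8.46 Ω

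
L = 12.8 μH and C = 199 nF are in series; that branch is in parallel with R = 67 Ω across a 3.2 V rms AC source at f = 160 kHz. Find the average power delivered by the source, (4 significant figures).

152.8 mW

ω = 2πf = 1.005e+06 rad/s
X_L = ωL = 12.87 Ω
X_C = 1/(ωC) = 4.999 Ω
Branch 1: Z₁ = R = 67.00 Ω
Branch 2 (series LC): Z₂ = j(X_L − X_C) = j7.869 Ω
Parallel: Z = Z₁Z₂/(Z₁+Z₂), |Z| = 7.816 Ω, ∠Z = 83.30°
I = V/|Z| = 409.4 mA
P = VI cos φ = 3.2 × 0.4094 × cos(83.30°) = 152.8 mW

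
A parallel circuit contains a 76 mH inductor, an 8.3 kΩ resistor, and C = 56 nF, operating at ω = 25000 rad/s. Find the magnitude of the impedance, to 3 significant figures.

X_L = ωL = 1900 Ω
X_C = 1/(ωC) = 714 Ω
Parallel: admittances add. Y = 1/R + 1/(jωL) + jωC
Y = (0.000120 + j0.000874) S
|Y| = 0.000882 S → |Z| = 1/|Y| = 1130 Ω, ∠Z = −∠Y = -82.1°

1130 Ω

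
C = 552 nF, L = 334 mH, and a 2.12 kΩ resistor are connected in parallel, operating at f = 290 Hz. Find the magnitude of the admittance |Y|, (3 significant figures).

793 μS

ω = 2πf = 1822 rad/s
X_L = ωL = 609 Ω
X_C = 1/(ωC) = 994 Ω
Parallel: admittances add. Y = 1/R + 1/(jωL) + jωC
Y = (0.000472 − j0.000637) S
|Y| = 0.000793 S → |Z| = 1/|Y| = 1260 Ω, ∠Z = −∠Y = 53.5°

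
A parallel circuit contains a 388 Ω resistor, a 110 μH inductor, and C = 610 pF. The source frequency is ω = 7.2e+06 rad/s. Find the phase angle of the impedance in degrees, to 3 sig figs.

X_L = ωL = 792 Ω
X_C = 1/(ωC) = 228 Ω
Parallel: admittances add. Y = 1/R + 1/(jωL) + jωC
Y = (0.00258 + j0.00313) S
|Y| = 0.00405 S → |Z| = 1/|Y| = 247 Ω, ∠Z = −∠Y = -50.5°

-50.5°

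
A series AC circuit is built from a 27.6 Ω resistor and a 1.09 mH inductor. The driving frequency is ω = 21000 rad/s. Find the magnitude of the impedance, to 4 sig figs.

35.86 Ω

X_L = ωL = 22.89 Ω
Z = 27.60 + j22.89 Ω
|Z| = √(27.60² + 22.89²) = 35.86 Ω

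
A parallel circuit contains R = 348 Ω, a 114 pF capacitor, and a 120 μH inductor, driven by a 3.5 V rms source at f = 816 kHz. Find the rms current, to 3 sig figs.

10.7 mA

ω = 2πf = 5.127e+06 rad/s
X_L = ωL = 615 Ω
X_C = 1/(ωC) = 1710 Ω
Parallel: admittances add. Y = 1/R + 1/(jωL) + jωC
Y = (0.00287 − j0.00104) S
|Y| = 0.00306 S → |Z| = 1/|Y| = 327 Ω, ∠Z = −∠Y = 19.9°
I = V/|Z| = 3.5/327 = 10.7 mA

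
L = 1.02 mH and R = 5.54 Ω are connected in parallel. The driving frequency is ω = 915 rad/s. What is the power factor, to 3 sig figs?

X_L = ωL = 0.933 Ω
Parallel: admittances add. Y = 1/R + 1/(jωL)
Y = (0.181 − j1.07) S
|Y| = 1.09 S → |Z| = 1/|Y| = 0.920 Ω, ∠Z = −∠Y = 80.4°
cos φ = cos(80.4°) = 0.166

0.166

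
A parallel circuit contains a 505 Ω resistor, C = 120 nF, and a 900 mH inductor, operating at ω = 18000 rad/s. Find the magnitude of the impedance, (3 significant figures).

X_L = ωL = 16200 Ω
X_C = 1/(ωC) = 463 Ω
Parallel: admittances add. Y = 1/R + 1/(jωL) + jωC
Y = (0.00198 + j0.00210) S
|Y| = 0.00289 S → |Z| = 1/|Y| = 347 Ω, ∠Z = −∠Y = -46.7°

347 Ω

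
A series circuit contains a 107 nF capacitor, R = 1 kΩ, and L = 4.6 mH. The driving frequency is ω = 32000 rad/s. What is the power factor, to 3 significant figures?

0.990

X_L = ωL = 147 Ω
X_C = 1/(ωC) = 292 Ω
Net reactance X = X_L − X_C = -145 Ω
Z = 1000 − j145 Ω
|Z| = √(1000² + 145²) = 1010 Ω
∠Z = arctan(-145/1000) = -8.24°
cos φ = cos(-8.24°) = 0.990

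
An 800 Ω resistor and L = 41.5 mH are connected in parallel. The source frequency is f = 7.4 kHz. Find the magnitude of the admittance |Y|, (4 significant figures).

ω = 2πf = 46500 rad/s
X_L = ωL = 1930 Ω
Parallel: admittances add. Y = 1/R + 1/(jωL)
Y = (0.001250 − j0.0005183) S
|Y| = 0.001353 S → |Z| = 1/|Y| = 739.0 Ω, ∠Z = −∠Y = 22.52°

1.353 mS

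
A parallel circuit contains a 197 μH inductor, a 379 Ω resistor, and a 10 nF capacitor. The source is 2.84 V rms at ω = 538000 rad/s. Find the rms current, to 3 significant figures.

13.7 mA

X_L = ωL = 106 Ω
X_C = 1/(ωC) = 186 Ω
Parallel: admittances add. Y = 1/R + 1/(jωL) + jωC
Y = (0.00264 − j0.00406) S
|Y| = 0.00484 S → |Z| = 1/|Y| = 207 Ω, ∠Z = −∠Y = 56.9°
I = V/|Z| = 2.84/207 = 13.7 mA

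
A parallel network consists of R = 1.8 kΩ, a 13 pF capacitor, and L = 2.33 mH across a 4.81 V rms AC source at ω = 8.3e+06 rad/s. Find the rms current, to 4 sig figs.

2.686 mA

X_L = ωL = 19340 Ω
X_C = 1/(ωC) = 9268 Ω
Parallel: admittances add. Y = 1/R + 1/(jωL) + jωC
Y = (0.0005556 + j5.619e-05) S
|Y| = 0.0005584 S → |Z| = 1/|Y| = 1791 Ω, ∠Z = −∠Y = -5.775°
I = V/|Z| = 4.81/1791 = 2.686 mA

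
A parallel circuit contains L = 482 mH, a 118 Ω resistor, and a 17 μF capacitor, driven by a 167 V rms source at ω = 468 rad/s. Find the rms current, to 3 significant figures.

X_L = ωL = 226 Ω
X_C = 1/(ωC) = 126 Ω
Parallel: admittances add. Y = 1/R + 1/(jωL) + jωC
Y = (0.00847 + j0.00352) S
|Y| = 0.00918 S → |Z| = 1/|Y| = 109 Ω, ∠Z = −∠Y = -22.6°
I = V/|Z| = 167/109 = 1.53 A

1.53 A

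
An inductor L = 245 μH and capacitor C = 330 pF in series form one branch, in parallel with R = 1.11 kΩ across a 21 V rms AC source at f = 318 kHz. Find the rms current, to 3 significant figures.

27.9 mA

ω = 2πf = 1.998e+06 rad/s
X_L = ωL = 490 Ω
X_C = 1/(ωC) = 1520 Ω
Branch 1: Z₁ = R = 1110 Ω
Branch 2 (series LC): Z₂ = j(X_L − X_C) = −j1030 Ω
Parallel: Z = Z₁Z₂/(Z₁+Z₂), |Z| = 754 Ω, ∠Z = -47.2°
I = V/|Z| = 21/754 = 27.9 mA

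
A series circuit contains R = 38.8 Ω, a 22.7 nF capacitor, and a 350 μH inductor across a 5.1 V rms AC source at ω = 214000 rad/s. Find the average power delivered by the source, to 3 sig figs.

X_L = ωL = 74.9 Ω
X_C = 1/(ωC) = 206 Ω
Net reactance X = X_L − X_C = -131 Ω
Z = 38.8 − j131 Ω
|Z| = √(38.8² + 131²) = 137 Ω
∠Z = arctan(-131/38.8) = -73.5°
I = V/|Z| = 37.3 mA
P = VI cos φ = 5.1 × 0.0373 × cos(-73.5°) = 54.1 mW

54.1 mW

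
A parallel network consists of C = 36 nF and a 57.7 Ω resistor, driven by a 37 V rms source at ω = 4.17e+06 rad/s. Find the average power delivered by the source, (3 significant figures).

X_C = 1/(ωC) = 6.66 Ω
Parallel: admittances add. Y = 1/R + jωC
Y = (0.0173 + j0.150) S
|Y| = 0.151 S → |Z| = 1/|Y| = 6.62 Ω, ∠Z = −∠Y = -83.4°
I = V/|Z| = 5.59 A
P = VI cos φ = 37 × 5.59 × cos(-83.4°) = 23.7 W

23.7 W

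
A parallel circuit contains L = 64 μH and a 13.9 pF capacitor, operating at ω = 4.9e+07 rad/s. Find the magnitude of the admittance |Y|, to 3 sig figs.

362 μS

X_L = ωL = 3140 Ω
X_C = 1/(ωC) = 1470 Ω
Parallel: admittances add. Y = 1/(jωL) + jωC
Y = (0 + j0.000362) S
|Y| = 0.000362 S → |Z| = 1/|Y| = 2760 Ω, ∠Z = −∠Y = -90.0°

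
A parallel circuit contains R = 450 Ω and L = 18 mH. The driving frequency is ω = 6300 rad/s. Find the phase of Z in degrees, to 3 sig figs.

X_L = ωL = 113 Ω
Parallel: admittances add. Y = 1/R + 1/(jωL)
Y = (0.00222 − j0.00882) S
|Y| = 0.00909 S → |Z| = 1/|Y| = 110 Ω, ∠Z = −∠Y = 75.9°

75.9°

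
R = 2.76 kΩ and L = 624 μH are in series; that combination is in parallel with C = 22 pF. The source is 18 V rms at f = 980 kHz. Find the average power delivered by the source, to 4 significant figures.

ω = 2πf = 6.158e+06 rad/s
X_L = ωL = 3842 Ω
X_C = 1/(ωC) = 7382 Ω
Branch 1 (R+jX_L): Z₁ = 2760 + j3842 Ω, |Z₁| = 4731 Ω
Branch 2 (−jX_C): Z₂ = −j7382 Ω
Parallel: Z = Z₁Z₂/(Z₁+Z₂), |Z| = 7780 Ω, ∠Z = 16.36°
I = V/|Z| = 2.313 mA
P = VI cos φ = 18 × 0.002313 × cos(16.36°) = 39.96 mW

39.96 mW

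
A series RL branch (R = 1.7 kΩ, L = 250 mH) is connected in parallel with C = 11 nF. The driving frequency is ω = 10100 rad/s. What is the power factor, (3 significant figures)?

X_L = ωL = 2520 Ω
X_C = 1/(ωC) = 9000 Ω
Branch 1 (R+jX_L): Z₁ = 1700 + j2520 Ω, |Z₁| = 3040 Ω
Branch 2 (−jX_C): Z₂ = −j9000 Ω
Parallel: Z = Z₁Z₂/(Z₁+Z₂), |Z| = 4090 Ω, ∠Z = 41.3°
cos φ = cos(41.3°) = 0.751

0.751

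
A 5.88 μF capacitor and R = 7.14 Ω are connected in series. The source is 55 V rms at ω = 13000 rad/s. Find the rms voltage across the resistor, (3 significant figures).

26.3 V

X_C = 1/(ωC) = 13.1 Ω
Z = 7.14 − j13.1 Ω
|Z| = √(7.14² + 13.1²) = 14.9 Ω
I = V/|Z| = 3.69 A
V_R = I·|Z_R| = 3.69 × 7.14 = 26.3 V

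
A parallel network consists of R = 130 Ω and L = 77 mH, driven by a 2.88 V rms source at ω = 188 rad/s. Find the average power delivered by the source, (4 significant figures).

X_L = ωL = 14.48 Ω
Parallel: admittances add. Y = 1/R + 1/(jωL)
Y = (0.007692 − j0.06908) S
|Y| = 0.06951 S → |Z| = 1/|Y| = 14.39 Ω, ∠Z = −∠Y = 83.65°
I = V/|Z| = 200.2 mA
P = VI cos φ = 2.88 × 0.2002 × cos(83.65°) = 63.80 mW

63.80 mW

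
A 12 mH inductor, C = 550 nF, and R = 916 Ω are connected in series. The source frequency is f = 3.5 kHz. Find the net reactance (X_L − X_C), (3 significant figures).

ω = 2πf = 21990 rad/s
X_L = ωL = 264 Ω
X_C = 1/(ωC) = 82.7 Ω
X = 264 − 82.7 = 181 Ω

181 Ω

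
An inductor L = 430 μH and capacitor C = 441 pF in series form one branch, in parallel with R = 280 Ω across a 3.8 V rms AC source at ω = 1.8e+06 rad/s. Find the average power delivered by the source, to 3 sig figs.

51.6 mW

X_L = ωL = 774 Ω
X_C = 1/(ωC) = 1260 Ω
Branch 1: Z₁ = R = 280 Ω
Branch 2 (series LC): Z₂ = j(X_L − X_C) = −j486 Ω
Parallel: Z = Z₁Z₂/(Z₁+Z₂), |Z| = 243 Ω, ∠Z = -30.0°
I = V/|Z| = 15.7 mA
P = VI cos φ = 3.8 × 0.0157 × cos(-30.0°) = 51.6 mW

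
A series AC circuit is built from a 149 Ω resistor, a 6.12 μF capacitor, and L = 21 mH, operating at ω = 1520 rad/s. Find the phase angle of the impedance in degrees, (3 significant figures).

X_L = ωL = 31.9 Ω
X_C = 1/(ωC) = 107 Ω
Net reactance X = X_L − X_C = -75.6 Ω
Z = 149 − j75.6 Ω
|Z| = √(149² + 75.6²) = 167 Ω
∠Z = arctan(-75.6/149) = -26.9°

-26.9°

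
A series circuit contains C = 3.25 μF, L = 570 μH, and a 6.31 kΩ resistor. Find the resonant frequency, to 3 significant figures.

3.70 kHz

ω₀ = 1/√(LC) = 1/√(0.00057 × 3.25e-06) = 23230 rad/s
f₀ = ω₀/(2π) = 3.70 kHz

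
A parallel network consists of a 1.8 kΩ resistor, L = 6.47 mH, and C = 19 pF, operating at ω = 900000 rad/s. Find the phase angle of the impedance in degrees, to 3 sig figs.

X_L = ωL = 5820 Ω
X_C = 1/(ωC) = 58500 Ω
Parallel: admittances add. Y = 1/R + 1/(jωL) + jωC
Y = (0.000556 − j0.000155) S
|Y| = 0.000577 S → |Z| = 1/|Y| = 1730 Ω, ∠Z = −∠Y = 15.6°

15.6°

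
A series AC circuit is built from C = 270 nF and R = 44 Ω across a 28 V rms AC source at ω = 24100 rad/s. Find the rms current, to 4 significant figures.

175.2 mA

X_C = 1/(ωC) = 153.7 Ω
Z = 44.00 − j153.7 Ω
|Z| = √(44.00² + 153.7²) = 159.9 Ω
I = V/|Z| = 28/159.9 = 175.2 mA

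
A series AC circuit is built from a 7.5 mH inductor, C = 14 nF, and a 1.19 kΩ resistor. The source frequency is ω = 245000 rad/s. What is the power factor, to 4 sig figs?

0.6100

X_L = ωL = 1838 Ω
X_C = 1/(ωC) = 291.5 Ω
Net reactance X = X_L − X_C = 1546 Ω
Z = 1190 + j1546 Ω
|Z| = √(1190² + 1546²) = 1951 Ω
∠Z = arctan(1546/1190) = 52.41°
cos φ = cos(52.41°) = 0.6100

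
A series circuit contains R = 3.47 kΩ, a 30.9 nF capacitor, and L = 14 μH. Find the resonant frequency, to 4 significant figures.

242.0 kHz

ω₀ = 1/√(LC) = 1/√(1.4e-05 × 3.09e-08) = 1.52e+06 rad/s
f₀ = ω₀/(2π) = 242.0 kHz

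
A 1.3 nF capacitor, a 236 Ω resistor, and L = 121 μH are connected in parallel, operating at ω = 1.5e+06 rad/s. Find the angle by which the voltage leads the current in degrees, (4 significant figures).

X_L = ωL = 181.5 Ω
X_C = 1/(ωC) = 512.8 Ω
Parallel: admittances add. Y = 1/R + 1/(jωL) + jωC
Y = (0.004237 − j0.003560) S
|Y| = 0.005534 S → |Z| = 1/|Y| = 180.7 Ω, ∠Z = −∠Y = 40.03°

40.03°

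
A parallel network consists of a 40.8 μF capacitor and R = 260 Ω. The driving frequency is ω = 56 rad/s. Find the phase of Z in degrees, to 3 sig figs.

X_C = 1/(ωC) = 438 Ω
Parallel: admittances add. Y = 1/R + jωC
Y = (0.00385 + j0.00228) S
|Y| = 0.00447 S → |Z| = 1/|Y| = 224 Ω, ∠Z = −∠Y = -30.7°

-30.7°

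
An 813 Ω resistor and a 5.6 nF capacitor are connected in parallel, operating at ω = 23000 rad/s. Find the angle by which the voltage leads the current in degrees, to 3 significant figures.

X_C = 1/(ωC) = 7760 Ω
Parallel: admittances add. Y = 1/R + jωC
Y = (0.00123 + j0.000129) S
|Y| = 0.00124 S → |Z| = 1/|Y| = 809 Ω, ∠Z = −∠Y = -5.98°

-5.98°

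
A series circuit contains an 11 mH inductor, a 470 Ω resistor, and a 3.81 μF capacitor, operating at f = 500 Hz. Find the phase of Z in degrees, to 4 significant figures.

-5.950°

ω = 2πf = 3142 rad/s
X_L = ωL = 34.56 Ω
X_C = 1/(ωC) = 83.55 Ω
Net reactance X = X_L − X_C = -48.99 Ω
Z = 470.0 − j48.99 Ω
|Z| = √(470.0² + 48.99²) = 472.5 Ω
∠Z = arctan(-48.99/470.0) = -5.950°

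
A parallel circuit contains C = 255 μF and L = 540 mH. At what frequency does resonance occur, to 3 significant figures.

ω₀ = 1/√(LC) = 1/√(0.54 × 0.000255) = 85.22 rad/s
f₀ = ω₀/(2π) = 13.6 Hz

13.6 Hz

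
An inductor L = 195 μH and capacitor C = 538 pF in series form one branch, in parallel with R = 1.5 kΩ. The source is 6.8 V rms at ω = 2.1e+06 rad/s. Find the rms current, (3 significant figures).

X_L = ωL = 410 Ω
X_C = 1/(ωC) = 885 Ω
Branch 1: Z₁ = R = 1500 Ω
Branch 2 (series LC): Z₂ = j(X_L − X_C) = −j476 Ω
Parallel: Z = Z₁Z₂/(Z₁+Z₂), |Z| = 453 Ω, ∠Z = -72.4°
I = V/|Z| = 6.8/453 = 15.0 mA

15.0 mA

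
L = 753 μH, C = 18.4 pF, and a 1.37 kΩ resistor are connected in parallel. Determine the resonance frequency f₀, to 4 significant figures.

1.352 MHz

ω₀ = 1/√(LC) = 1/√(0.000753 × 1.84e-11) = 8.496e+06 rad/s
f₀ = ω₀/(2π) = 1.352 MHz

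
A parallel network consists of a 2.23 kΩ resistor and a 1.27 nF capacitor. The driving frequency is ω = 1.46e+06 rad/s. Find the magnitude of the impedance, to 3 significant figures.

524 Ω

X_C = 1/(ωC) = 539 Ω
Parallel: admittances add. Y = 1/R + jωC
Y = (0.000448 + j0.00185) S
|Y| = 0.00191 S → |Z| = 1/|Y| = 524 Ω, ∠Z = −∠Y = -76.4°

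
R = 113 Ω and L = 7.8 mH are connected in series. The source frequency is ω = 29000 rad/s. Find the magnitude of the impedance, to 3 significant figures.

253 Ω

X_L = ωL = 226 Ω
Z = 113 + j226 Ω
|Z| = √(113² + 226²) = 253 Ω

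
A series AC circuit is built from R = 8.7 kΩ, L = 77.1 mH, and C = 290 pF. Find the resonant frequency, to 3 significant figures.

33.7 kHz

ω₀ = 1/√(LC) = 1/√(0.0771 × 2.9e-10) = 211500 rad/s
f₀ = ω₀/(2π) = 33.7 kHz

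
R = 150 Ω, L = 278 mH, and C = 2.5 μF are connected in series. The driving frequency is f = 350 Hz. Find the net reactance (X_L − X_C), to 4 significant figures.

ω = 2πf = 2199 rad/s
X_L = ωL = 611.4 Ω
X_C = 1/(ωC) = 181.9 Ω
X = 611.4 − 181.9 = 429.5 Ω

429.5 Ω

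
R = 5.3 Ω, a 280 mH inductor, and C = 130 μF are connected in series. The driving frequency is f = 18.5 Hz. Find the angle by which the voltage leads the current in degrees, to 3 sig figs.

ω = 2πf = 116.2 rad/s
X_L = ωL = 32.5 Ω
X_C = 1/(ωC) = 66.2 Ω
Net reactance X = X_L − X_C = -33.6 Ω
Z = 5.30 − j33.6 Ω
|Z| = √(5.30² + 33.6²) = 34.0 Ω
∠Z = arctan(-33.6/5.30) = -81.0°

-81.0°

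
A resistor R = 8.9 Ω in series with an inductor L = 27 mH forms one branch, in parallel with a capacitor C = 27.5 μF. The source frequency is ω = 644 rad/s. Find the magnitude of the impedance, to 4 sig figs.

27.52 Ω

X_L = ωL = 17.39 Ω
X_C = 1/(ωC) = 56.47 Ω
Branch 1 (R+jX_L): Z₁ = 8.900 + j17.39 Ω, |Z₁| = 19.53 Ω
Branch 2 (−jX_C): Z₂ = −j56.47 Ω
Parallel: Z = Z₁Z₂/(Z₁+Z₂), |Z| = 27.52 Ω, ∠Z = 50.06°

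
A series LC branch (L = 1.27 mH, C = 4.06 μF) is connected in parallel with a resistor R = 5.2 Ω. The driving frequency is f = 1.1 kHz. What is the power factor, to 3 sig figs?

ω = 2πf = 6912 rad/s
X_L = ωL = 8.78 Ω
X_C = 1/(ωC) = 35.6 Ω
Branch 1: Z₁ = R = 5.20 Ω
Branch 2 (series LC): Z₂ = j(X_L − X_C) = −j26.9 Ω
Parallel: Z = Z₁Z₂/(Z₁+Z₂), |Z| = 5.11 Ω, ∠Z = -11.0°
cos φ = cos(-11.0°) = 0.982

0.982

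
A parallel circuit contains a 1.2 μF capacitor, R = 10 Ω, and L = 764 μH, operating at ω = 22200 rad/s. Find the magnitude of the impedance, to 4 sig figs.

9.515 Ω

X_L = ωL = 16.96 Ω
X_C = 1/(ωC) = 37.54 Ω
Parallel: admittances add. Y = 1/R + 1/(jωL) + jωC
Y = (0.1000 − j0.03232) S
|Y| = 0.1051 S → |Z| = 1/|Y| = 9.515 Ω, ∠Z = −∠Y = 17.91°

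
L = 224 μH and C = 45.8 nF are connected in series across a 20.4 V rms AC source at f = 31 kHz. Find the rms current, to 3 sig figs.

298 mA

ω = 2πf = 194800 rad/s
X_L = ωL = 43.6 Ω
X_C = 1/(ωC) = 112 Ω
Net reactance X = X_L − X_C = -68.5 Ω
Z = − j68.5 Ω
|Z| = √(0² + 68.5²) = 68.5 Ω
I = V/|Z| = 20.4/68.5 = 298 mA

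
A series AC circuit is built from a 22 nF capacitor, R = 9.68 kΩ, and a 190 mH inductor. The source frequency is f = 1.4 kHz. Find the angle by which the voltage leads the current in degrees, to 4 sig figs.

ω = 2πf = 8796 rad/s
X_L = ωL = 1671 Ω
X_C = 1/(ωC) = 5167 Ω
Net reactance X = X_L − X_C = -3496 Ω
Z = 9680 − j3496 Ω
|Z| = √(9680² + 3496²) = 10290 Ω
∠Z = arctan(-3496/9680) = -19.86°

-19.86°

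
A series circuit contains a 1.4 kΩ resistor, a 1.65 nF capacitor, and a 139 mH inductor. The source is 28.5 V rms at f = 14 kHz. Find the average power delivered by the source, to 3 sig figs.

ω = 2πf = 87960 rad/s
X_L = ωL = 12200 Ω
X_C = 1/(ωC) = 6890 Ω
Net reactance X = X_L − X_C = 5340 Ω
Z = 1400 + j5340 Ω
|Z| = √(1400² + 5340²) = 5520 Ω
∠Z = arctan(5340/1400) = 75.3°
I = V/|Z| = 5.17 mA
P = VI cos φ = 28.5 × 0.00517 × cos(75.3°) = 37.3 mW

37.3 mW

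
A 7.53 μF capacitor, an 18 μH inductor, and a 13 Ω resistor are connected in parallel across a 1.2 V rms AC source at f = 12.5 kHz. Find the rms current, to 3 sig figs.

ω = 2πf = 78540 rad/s
X_L = ωL = 1.41 Ω
X_C = 1/(ωC) = 1.69 Ω
Parallel: admittances add. Y = 1/R + 1/(jωL) + jωC
Y = (0.0769 − j0.116) S
|Y| = 0.139 S → |Z| = 1/|Y| = 7.19 Ω, ∠Z = −∠Y = 56.4°
I = V/|Z| = 1.2/7.19 = 167 mA

167 mA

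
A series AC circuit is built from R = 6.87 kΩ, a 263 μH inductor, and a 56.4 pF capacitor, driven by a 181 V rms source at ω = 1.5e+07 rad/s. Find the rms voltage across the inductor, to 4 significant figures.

X_L = ωL = 3945 Ω
X_C = 1/(ωC) = 1182 Ω
Net reactance X = X_L − X_C = 2763 Ω
Z = 6870 + j2763 Ω
|Z| = √(6870² + 2763²) = 7405 Ω
I = V/|Z| = 24.44 mA
V_L = I·|Z_L| = 0.02444 × 3945 = 96.43 V

96.43 V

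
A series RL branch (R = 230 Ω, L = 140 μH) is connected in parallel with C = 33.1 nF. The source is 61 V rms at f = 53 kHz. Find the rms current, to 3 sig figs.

671 mA

ω = 2πf = 333000 rad/s
X_L = ωL = 46.6 Ω
X_C = 1/(ωC) = 90.7 Ω
Branch 1 (R+jX_L): Z₁ = 230 + j46.6 Ω, |Z₁| = 235 Ω
Branch 2 (−jX_C): Z₂ = −j90.7 Ω
Parallel: Z = Z₁Z₂/(Z₁+Z₂), |Z| = 90.9 Ω, ∠Z = -67.7°
I = V/|Z| = 61/90.9 = 671 mA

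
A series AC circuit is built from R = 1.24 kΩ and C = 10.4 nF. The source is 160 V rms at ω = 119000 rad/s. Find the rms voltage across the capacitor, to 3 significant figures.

X_C = 1/(ωC) = 808 Ω
Z = 1240 − j808 Ω
|Z| = √(1240² + 808²) = 1480 Ω
I = V/|Z| = 108 mA
V_C = I·|Z_C| = 0.108 × 808 = 87.4 V

87.4 V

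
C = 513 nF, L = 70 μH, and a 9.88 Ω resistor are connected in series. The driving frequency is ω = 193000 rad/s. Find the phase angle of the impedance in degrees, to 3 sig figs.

19.0°

X_L = ωL = 13.5 Ω
X_C = 1/(ωC) = 10.1 Ω
Net reactance X = X_L − X_C = 3.41 Ω
Z = 9.88 + j3.41 Ω
|Z| = √(9.88² + 3.41²) = 10.5 Ω
∠Z = arctan(3.41/9.88) = 19.0°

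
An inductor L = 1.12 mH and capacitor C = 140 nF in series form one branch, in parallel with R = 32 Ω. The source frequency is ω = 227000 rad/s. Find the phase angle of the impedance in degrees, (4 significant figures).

8.174°

X_L = ωL = 254.2 Ω
X_C = 1/(ωC) = 31.47 Ω
Branch 1: Z₁ = R = 32.00 Ω
Branch 2 (series LC): Z₂ = j(X_L − X_C) = j222.8 Ω
Parallel: Z = Z₁Z₂/(Z₁+Z₂), |Z| = 31.67 Ω, ∠Z = 8.174°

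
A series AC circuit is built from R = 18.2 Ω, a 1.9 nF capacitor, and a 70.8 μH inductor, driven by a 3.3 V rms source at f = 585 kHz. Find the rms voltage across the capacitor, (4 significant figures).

3.989 V

ω = 2πf = 3.676e+06 rad/s
X_L = ωL = 260.2 Ω
X_C = 1/(ωC) = 143.2 Ω
Net reactance X = X_L − X_C = 117.0 Ω
Z = 18.20 + j117.0 Ω
|Z| = √(18.20² + 117.0²) = 118.5 Ω
I = V/|Z| = 27.86 mA
V_C = I·|Z_C| = 0.02786 × 143.2 = 3.989 V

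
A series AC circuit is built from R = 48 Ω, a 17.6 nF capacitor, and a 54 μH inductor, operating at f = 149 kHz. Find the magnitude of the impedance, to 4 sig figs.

ω = 2πf = 936200 rad/s
X_L = ωL = 50.55 Ω
X_C = 1/(ωC) = 60.69 Ω
Net reactance X = X_L − X_C = -10.14 Ω
Z = 48.00 − j10.14 Ω
|Z| = √(48.00² + 10.14²) = 49.06 Ω

49.06 Ω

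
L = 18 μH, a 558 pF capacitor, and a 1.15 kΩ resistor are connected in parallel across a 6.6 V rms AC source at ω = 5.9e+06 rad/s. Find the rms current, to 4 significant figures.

X_L = ωL = 106.2 Ω
X_C = 1/(ωC) = 303.7 Ω
Parallel: admittances add. Y = 1/R + 1/(jωL) + jωC
Y = (0.0008696 − j0.006124) S
|Y| = 0.006185 S → |Z| = 1/|Y| = 161.7 Ω, ∠Z = −∠Y = 81.92°
I = V/|Z| = 6.6/161.7 = 40.82 mA

40.82 mA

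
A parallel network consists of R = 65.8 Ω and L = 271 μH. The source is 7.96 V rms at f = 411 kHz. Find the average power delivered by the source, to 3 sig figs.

963 mW

ω = 2πf = 2.582e+06 rad/s
X_L = ωL = 700 Ω
Parallel: admittances add. Y = 1/R + 1/(jωL)
Y = (0.0152 − j0.00143) S
|Y| = 0.0153 S → |Z| = 1/|Y| = 65.5 Ω, ∠Z = −∠Y = 5.37°
I = V/|Z| = 122 mA
P = VI cos φ = 7.96 × 0.122 × cos(5.37°) = 963 mW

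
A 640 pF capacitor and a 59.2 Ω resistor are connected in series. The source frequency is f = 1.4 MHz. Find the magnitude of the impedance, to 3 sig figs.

187 Ω

ω = 2πf = 8.796e+06 rad/s
X_C = 1/(ωC) = 178 Ω
Z = 59.2 − j178 Ω
|Z| = √(59.2² + 178²) = 187 Ω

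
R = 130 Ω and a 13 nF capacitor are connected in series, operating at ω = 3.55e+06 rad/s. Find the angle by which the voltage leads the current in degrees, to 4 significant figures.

-9.463°

X_C = 1/(ωC) = 21.67 Ω
Z = 130.0 − j21.67 Ω
|Z| = √(130.0² + 21.67²) = 131.8 Ω
∠Z = arctan(-21.67/130.0) = -9.463°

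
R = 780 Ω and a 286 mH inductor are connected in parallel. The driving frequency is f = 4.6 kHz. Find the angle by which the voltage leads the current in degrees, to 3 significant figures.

ω = 2πf = 28900 rad/s
X_L = ωL = 8270 Ω
Parallel: admittances add. Y = 1/R + 1/(jωL)
Y = (0.00128 − j0.000121) S
|Y| = 0.00129 S → |Z| = 1/|Y| = 777 Ω, ∠Z = −∠Y = 5.39°

5.39°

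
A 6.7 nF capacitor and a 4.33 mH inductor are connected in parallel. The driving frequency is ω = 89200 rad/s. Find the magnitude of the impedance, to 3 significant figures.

X_L = ωL = 386 Ω
X_C = 1/(ωC) = 1670 Ω
Parallel: admittances add. Y = 1/(jωL) + jωC
Y = (0 − j0.00199) S
|Y| = 0.00199 S → |Z| = 1/|Y| = 502 Ω, ∠Z = −∠Y = 90.0°

502 Ω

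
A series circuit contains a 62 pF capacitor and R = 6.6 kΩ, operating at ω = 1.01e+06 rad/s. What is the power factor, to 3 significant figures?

X_C = 1/(ωC) = 16000 Ω
Z = 6600 − j16000 Ω
|Z| = √(6600² + 16000²) = 17300 Ω
∠Z = arctan(-16000/6600) = -67.5°
cos φ = cos(-67.5°) = 0.382

0.382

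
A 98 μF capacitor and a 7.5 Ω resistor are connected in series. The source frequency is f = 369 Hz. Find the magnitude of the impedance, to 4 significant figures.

8.696 Ω

ω = 2πf = 2318 rad/s
X_C = 1/(ωC) = 4.401 Ω
Z = 7.500 − j4.401 Ω
|Z| = √(7.500² + 4.401²) = 8.696 Ω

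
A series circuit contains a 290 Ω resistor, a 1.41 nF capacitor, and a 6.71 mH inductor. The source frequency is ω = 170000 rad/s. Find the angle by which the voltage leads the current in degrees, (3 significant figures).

-84.5°

X_L = ωL = 1140 Ω
X_C = 1/(ωC) = 4170 Ω
Net reactance X = X_L − X_C = -3030 Ω
Z = 290 − j3030 Ω
|Z| = √(290² + 3030²) = 3050 Ω
∠Z = arctan(-3030/290) = -84.5°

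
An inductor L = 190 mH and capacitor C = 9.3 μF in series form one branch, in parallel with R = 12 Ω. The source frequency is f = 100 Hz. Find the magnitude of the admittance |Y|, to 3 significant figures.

85.5 mS

ω = 2πf = 628.3 rad/s
X_L = ωL = 119 Ω
X_C = 1/(ωC) = 171 Ω
Branch 1: Z₁ = R = 12.0 Ω
Branch 2 (series LC): Z₂ = j(X_L − X_C) = −j51.8 Ω
Parallel: Z = Z₁Z₂/(Z₁+Z₂), |Z| = 11.7 Ω, ∠Z = -13.1°
|Y| = 1/|Z| = 85.5 mS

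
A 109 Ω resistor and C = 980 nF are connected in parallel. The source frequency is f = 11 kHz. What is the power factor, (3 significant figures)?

ω = 2πf = 69120 rad/s
X_C = 1/(ωC) = 14.8 Ω
Parallel: admittances add. Y = 1/R + jωC
Y = (0.00917 + j0.0677) S
|Y| = 0.0684 S → |Z| = 1/|Y| = 14.6 Ω, ∠Z = −∠Y = -82.3°
cos φ = cos(-82.3°) = 0.134

0.134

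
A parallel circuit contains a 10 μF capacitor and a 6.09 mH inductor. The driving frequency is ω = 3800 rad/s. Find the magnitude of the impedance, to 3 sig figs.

X_L = ωL = 23.1 Ω
X_C = 1/(ωC) = 26.3 Ω
Parallel: admittances add. Y = 1/(jωL) + jωC
Y = (0 − j0.00521) S
|Y| = 0.00521 S → |Z| = 1/|Y| = 192 Ω, ∠Z = −∠Y = 90.0°

192 Ω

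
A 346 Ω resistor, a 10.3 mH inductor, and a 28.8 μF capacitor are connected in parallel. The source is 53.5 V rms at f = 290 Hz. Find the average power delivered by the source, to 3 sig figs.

8.27 W

ω = 2πf = 1822 rad/s
X_L = ωL = 18.8 Ω
X_C = 1/(ωC) = 19.1 Ω
Parallel: admittances add. Y = 1/R + 1/(jωL) + jωC
Y = (0.00289 − j0.000805) S
|Y| = 0.00300 S → |Z| = 1/|Y| = 333 Ω, ∠Z = −∠Y = 15.6°
I = V/|Z| = 161 mA
P = VI cos φ = 53.5 × 0.161 × cos(15.6°) = 8.27 W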